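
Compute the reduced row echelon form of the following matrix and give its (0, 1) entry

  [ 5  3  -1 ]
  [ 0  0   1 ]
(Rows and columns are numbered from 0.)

ρ1 ← 1/5·ρ1
  [ 1  3/5  -1/5 ]
  [ 0    0     1 ]
ρ1 ← ρ1 + 1/5·ρ2
  [ 1  3/5  0 ]
  [ 0    0  1 ]

3/5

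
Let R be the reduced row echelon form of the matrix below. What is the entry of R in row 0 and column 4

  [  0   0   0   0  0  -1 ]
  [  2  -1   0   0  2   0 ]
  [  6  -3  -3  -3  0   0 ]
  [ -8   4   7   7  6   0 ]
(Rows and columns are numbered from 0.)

ρ1 <-> ρ2
ρ1 -> 1/2·ρ1
ρ3 -> ρ3 − 6·ρ1
ρ4 -> ρ4 + 8·ρ1
ρ2 <-> ρ3
ρ2 -> -1/3·ρ2
ρ4 -> ρ4 − 7·ρ2
ρ3 -> -1·ρ3

1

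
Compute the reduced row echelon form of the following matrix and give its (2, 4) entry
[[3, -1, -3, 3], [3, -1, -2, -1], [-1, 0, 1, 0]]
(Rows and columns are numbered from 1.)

r1 := 1/3·r1
r2 := r2 − 3·r1
r3 := r3 + r1
r2 <=> r3
r2 := -3·r2
r1 := r1 + r3
r1 := r1 + 1/3·r2

-3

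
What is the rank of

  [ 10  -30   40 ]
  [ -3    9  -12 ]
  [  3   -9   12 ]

R1 ← 1/10·R1
R2 ← R2 + 3·R1
R3 ← R3 − 3·R1
The reduced form has 1 nonzero row.

rank = 1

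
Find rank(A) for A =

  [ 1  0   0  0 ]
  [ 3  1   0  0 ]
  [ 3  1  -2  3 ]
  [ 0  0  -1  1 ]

rank = 4

R2 ← R2 − 3·R1
  [ 1  0   0  0 ]
  [ 0  1   0  0 ]
  [ 3  1  -2  3 ]
  [ 0  0  -1  1 ]
R3 ← R3 − 3·R1
  [ 1  0   0  0 ]
  [ 0  1   0  0 ]
  [ 0  1  -2  3 ]
  [ 0  0  -1  1 ]
R3 ← R3 − R2
  [ 1  0   0  0 ]
  [ 0  1   0  0 ]
  [ 0  0  -2  3 ]
  [ 0  0  -1  1 ]
R3 ← -1/2·R3
  [ 1  0   0     0 ]
  [ 0  1   0     0 ]
  [ 0  0   1  -3/2 ]
  [ 0  0  -1     1 ]
R4 ← R4 + R3
  [ 1  0  0     0 ]
  [ 0  1  0     0 ]
  [ 0  0  1  -3/2 ]
  [ 0  0  0  -1/2 ]
R4 ← -2·R4
  [ 1  0  0     0 ]
  [ 0  1  0     0 ]
  [ 0  0  1  -3/2 ]
  [ 0  0  0     1 ]
R3 ← R3 + 3/2·R4
  [ 1  0  0  0 ]
  [ 0  1  0  0 ]
  [ 0  0  1  0 ]
  [ 0  0  0  1 ]
The reduced form has 4 nonzero rows.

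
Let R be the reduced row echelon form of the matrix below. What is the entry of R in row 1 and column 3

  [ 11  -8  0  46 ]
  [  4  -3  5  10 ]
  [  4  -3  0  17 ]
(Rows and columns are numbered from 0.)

R1 ← 1/11·R1
  [ 1  -8/11  0  46/11 ]
  [ 4     -3  5     10 ]
  [ 4     -3  0     17 ]
R2 ← R2 − 4·R1
  [ 1  -8/11  0   46/11 ]
  [ 0  -1/11  5  -74/11 ]
  [ 4     -3  0      17 ]
R3 ← R3 − 4·R1
  [ 1  -8/11  0   46/11 ]
  [ 0  -1/11  5  -74/11 ]
  [ 0  -1/11  0    3/11 ]
R2 ← -11·R2
  [ 1  -8/11    0  46/11 ]
  [ 0      1  -55     74 ]
  [ 0  -1/11    0   3/11 ]
R3 ← R3 + 1/11·R2
  [ 1  -8/11    0  46/11 ]
  [ 0      1  -55     74 ]
  [ 0      0   -5      7 ]
R3 ← -1/5·R3
  [ 1  -8/11    0  46/11 ]
  [ 0      1  -55     74 ]
  [ 0      0    1   -7/5 ]
R2 ← R2 + 55·R3
  [ 1  -8/11  0  46/11 ]
  [ 0      1  0     -3 ]
  [ 0      0  1   -7/5 ]
R1 ← R1 + 8/11·R2
  [ 1  0  0     2 ]
  [ 0  1  0    -3 ]
  [ 0  0  1  -7/5 ]

-3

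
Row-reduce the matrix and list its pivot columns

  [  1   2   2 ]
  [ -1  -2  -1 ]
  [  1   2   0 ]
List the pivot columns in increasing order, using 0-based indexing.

R2 → R2 + R1
  [ 1  2  2 ]
  [ 0  0  1 ]
  [ 1  2  0 ]
R3 → R3 − R1
  [ 1  2   2 ]
  [ 0  0   1 ]
  [ 0  0  -2 ]
R3 → R3 + 2·R2
  [ 1  2  2 ]
  [ 0  0  1 ]
  [ 0  0  0 ]
R1 → R1 − 2·R2
  [ 1  2  0 ]
  [ 0  0  1 ]
  [ 0  0  0 ]
Pivot columns are the columns containing a leading 1.

0, 2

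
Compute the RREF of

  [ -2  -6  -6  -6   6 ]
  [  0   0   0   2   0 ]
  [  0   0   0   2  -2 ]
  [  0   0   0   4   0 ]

[[1, 3, 3, 0, 0], [0, 0, 0, 1, 0], [0, 0, 0, 0, 1], [0, 0, 0, 0, 0]]

ρ1 := -1/2·ρ1
  [ 1  3  3  3  -3 ]
  [ 0  0  0  2   0 ]
  [ 0  0  0  2  -2 ]
  [ 0  0  0  4   0 ]
ρ2 := 1/2·ρ2
  [ 1  3  3  3  -3 ]
  [ 0  0  0  1   0 ]
  [ 0  0  0  2  -2 ]
  [ 0  0  0  4   0 ]
ρ3 := ρ3 − 2·ρ2
  [ 1  3  3  3  -3 ]
  [ 0  0  0  1   0 ]
  [ 0  0  0  0  -2 ]
  [ 0  0  0  4   0 ]
ρ4 := ρ4 − 4·ρ2
  [ 1  3  3  3  -3 ]
  [ 0  0  0  1   0 ]
  [ 0  0  0  0  -2 ]
  [ 0  0  0  0   0 ]
ρ3 := -1/2·ρ3
  [ 1  3  3  3  -3 ]
  [ 0  0  0  1   0 ]
  [ 0  0  0  0   1 ]
  [ 0  0  0  0   0 ]
ρ1 := ρ1 + 3·ρ3
  [ 1  3  3  3  0 ]
  [ 0  0  0  1  0 ]
  [ 0  0  0  0  1 ]
  [ 0  0  0  0  0 ]
ρ1 := ρ1 − 3·ρ2
  [ 1  3  3  0  0 ]
  [ 0  0  0  1  0 ]
  [ 0  0  0  0  1 ]
  [ 0  0  0  0  0 ]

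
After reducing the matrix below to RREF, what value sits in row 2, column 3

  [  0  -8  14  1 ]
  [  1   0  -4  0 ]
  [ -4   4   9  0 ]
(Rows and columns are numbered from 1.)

ρ1 ↔ ρ2
  [  1   0  -4  0 ]
  [  0  -8  14  1 ]
  [ -4   4   9  0 ]
ρ3 -> ρ3 + 4·ρ1
  [ 1   0  -4  0 ]
  [ 0  -8  14  1 ]
  [ 0   4  -7  0 ]
ρ2 -> -1/8·ρ2
  [ 1  0    -4     0 ]
  [ 0  1  -7/4  -1/8 ]
  [ 0  4    -7     0 ]
ρ3 -> ρ3 − 4·ρ2
  [ 1  0    -4     0 ]
  [ 0  1  -7/4  -1/8 ]
  [ 0  0     0   1/2 ]
ρ3 -> 2·ρ3
  [ 1  0    -4     0 ]
  [ 0  1  -7/4  -1/8 ]
  [ 0  0     0     1 ]
ρ2 -> ρ2 + 1/8·ρ3
  [ 1  0    -4  0 ]
  [ 0  1  -7/4  0 ]
  [ 0  0     0  1 ]

-7/4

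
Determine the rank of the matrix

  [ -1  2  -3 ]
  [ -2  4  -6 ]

ρ1 → -1·ρ1
  [  1  -2   3 ]
  [ -2   4  -6 ]
ρ2 → ρ2 + 2·ρ1
  [ 1  -2  3 ]
  [ 0   0  0 ]
The reduced form has 1 nonzero row.

rank = 1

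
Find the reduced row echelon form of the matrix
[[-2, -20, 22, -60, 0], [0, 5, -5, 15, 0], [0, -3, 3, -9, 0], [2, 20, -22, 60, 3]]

R1 ← -1/2·R1
  [ 1  10  -11  30  0 ]
  [ 0   5   -5  15  0 ]
  [ 0  -3    3  -9  0 ]
  [ 2  20  -22  60  3 ]
R4 ← R4 − 2·R1
  [ 1  10  -11  30  0 ]
  [ 0   5   -5  15  0 ]
  [ 0  -3    3  -9  0 ]
  [ 0   0    0   0  3 ]
R2 ← 1/5·R2
  [ 1  10  -11  30  0 ]
  [ 0   1   -1   3  0 ]
  [ 0  -3    3  -9  0 ]
  [ 0   0    0   0  3 ]
R3 ← R3 + 3·R2
  [ 1  10  -11  30  0 ]
  [ 0   1   -1   3  0 ]
  [ 0   0    0   0  0 ]
  [ 0   0    0   0  3 ]
R3 ↔ R4
  [ 1  10  -11  30  0 ]
  [ 0   1   -1   3  0 ]
  [ 0   0    0   0  3 ]
  [ 0   0    0   0  0 ]
R3 ← 1/3·R3
  [ 1  10  -11  30  0 ]
  [ 0   1   -1   3  0 ]
  [ 0   0    0   0  1 ]
  [ 0   0    0   0  0 ]
R1 ← R1 − 10·R2
  [ 1  0  -1  0  0 ]
  [ 0  1  -1  3  0 ]
  [ 0  0   0  0  1 ]
  [ 0  0   0  0  0 ]

[[1, 0, -1, 0, 0], [0, 1, -1, 3, 0], [0, 0, 0, 0, 1], [0, 0, 0, 0, 0]]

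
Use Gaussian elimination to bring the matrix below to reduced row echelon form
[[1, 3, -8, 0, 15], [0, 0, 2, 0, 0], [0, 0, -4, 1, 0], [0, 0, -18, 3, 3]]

ρ2 := 1/2·ρ2
ρ3 := ρ3 + 4·ρ2
ρ4 := ρ4 + 18·ρ2
ρ4 := ρ4 − 3·ρ3
ρ4 := 1/3·ρ4
ρ1 := ρ1 − 15·ρ4
ρ1 := ρ1 + 8·ρ2

[[1, 3, 0, 0, 0], [0, 0, 1, 0, 0], [0, 0, 0, 1, 0], [0, 0, 0, 0, 1]]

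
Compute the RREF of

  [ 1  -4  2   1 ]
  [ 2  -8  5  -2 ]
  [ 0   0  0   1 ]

[[1, -4, 0, 0], [0, 0, 1, 0], [0, 0, 0, 1]]

Subtract 2 times ρ1 from ρ2.
  [ 1  -4  2   1 ]
  [ 0   0  1  -4 ]
  [ 0   0  0   1 ]
Add 4 times ρ3 to ρ2.
  [ 1  -4  2  1 ]
  [ 0   0  1  0 ]
  [ 0   0  0  1 ]
Subtract ρ3 from ρ1.
  [ 1  -4  2  0 ]
  [ 0   0  1  0 ]
  [ 0   0  0  1 ]
Subtract 2 times ρ2 from ρ1.
  [ 1  -4  0  0 ]
  [ 0   0  1  0 ]
  [ 0   0  0  1 ]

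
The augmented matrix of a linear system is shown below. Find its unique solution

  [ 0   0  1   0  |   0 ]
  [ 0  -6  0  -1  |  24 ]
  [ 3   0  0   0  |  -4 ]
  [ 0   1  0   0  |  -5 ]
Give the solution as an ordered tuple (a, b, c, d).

(-4/3, -5, 0, 6)

R1 <=> R3
  [ 3   0  0   0  |  -4 ]
  [ 0  -6  0  -1  |  24 ]
  [ 0   0  1   0  |   0 ]
  [ 0   1  0   0  |  -5 ]
R1 ← 1/3·R1
  [ 1   0  0   0  |  -4/3 ]
  [ 0  -6  0  -1  |    24 ]
  [ 0   0  1   0  |     0 ]
  [ 0   1  0   0  |    -5 ]
R2 ← -1/6·R2
  [ 1  0  0    0  |  -4/3 ]
  [ 0  1  0  1/6  |    -4 ]
  [ 0  0  1    0  |     0 ]
  [ 0  1  0    0  |    -5 ]
R4 ← R4 − R2
  [ 1  0  0     0  |  -4/3 ]
  [ 0  1  0   1/6  |    -4 ]
  [ 0  0  1     0  |     0 ]
  [ 0  0  0  -1/6  |    -1 ]
R4 ← -6·R4
  [ 1  0  0    0  |  -4/3 ]
  [ 0  1  0  1/6  |    -4 ]
  [ 0  0  1    0  |     0 ]
  [ 0  0  0    1  |     6 ]
R2 ← R2 − 1/6·R4
  [ 1  0  0  0  |  -4/3 ]
  [ 0  1  0  0  |    -5 ]
  [ 0  0  1  0  |     0 ]
  [ 0  0  0  1  |     6 ]
Reading off the last column: a = -4/3, b = -5, c = 0, d = 6.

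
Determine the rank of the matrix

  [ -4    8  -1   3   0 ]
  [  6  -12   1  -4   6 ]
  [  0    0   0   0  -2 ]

Multiply r1 by -1/4.
  [ 1   -2  1/4  -3/4   0 ]
  [ 6  -12    1    -4   6 ]
  [ 0    0    0     0  -2 ]
Subtract 6 times r1 from r2.
  [ 1  -2   1/4  -3/4   0 ]
  [ 0   0  -1/2   1/2   6 ]
  [ 0   0     0     0  -2 ]
Multiply r2 by -2.
  [ 1  -2  1/4  -3/4    0 ]
  [ 0   0    1    -1  -12 ]
  [ 0   0    0     0   -2 ]
Multiply r3 by -1/2.
  [ 1  -2  1/4  -3/4    0 ]
  [ 0   0    1    -1  -12 ]
  [ 0   0    0     0    1 ]
Add 12 times r3 to r2.
  [ 1  -2  1/4  -3/4  0 ]
  [ 0   0    1    -1  0 ]
  [ 0   0    0     0  1 ]
Subtract 1/4 times r2 from r1.
  [ 1  -2  0  -1/2  0 ]
  [ 0   0  1    -1  0 ]
  [ 0   0  0     0  1 ]
The reduced form has 3 nonzero rows.

rank = 3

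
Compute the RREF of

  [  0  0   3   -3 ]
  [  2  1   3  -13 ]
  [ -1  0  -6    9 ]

[[1, 0, 0, -3], [0, 1, 0, -4], [0, 0, 1, -1]]

R1 <=> R2
R1 -> 1/2·R1
R3 -> R3 + R1
R2 <=> R3
R2 -> 2·R2
R3 -> 1/3·R3
R2 -> R2 + 9·R3
R1 -> R1 − 3/2·R3
R1 -> R1 − 1/2·R2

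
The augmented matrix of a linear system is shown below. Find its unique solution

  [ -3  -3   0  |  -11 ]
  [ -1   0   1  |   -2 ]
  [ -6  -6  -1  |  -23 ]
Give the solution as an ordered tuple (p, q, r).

(3, 2/3, 1)

r1 -> -1/3·r1
  [  1   1   0  |  11/3 ]
  [ -1   0   1  |    -2 ]
  [ -6  -6  -1  |   -23 ]
r2 -> r2 + r1
  [  1   1   0  |  11/3 ]
  [  0   1   1  |   5/3 ]
  [ -6  -6  -1  |   -23 ]
r3 -> r3 + 6·r1
  [ 1  1   0  |  11/3 ]
  [ 0  1   1  |   5/3 ]
  [ 0  0  -1  |    -1 ]
r3 -> -1·r3
  [ 1  1  0  |  11/3 ]
  [ 0  1  1  |   5/3 ]
  [ 0  0  1  |     1 ]
r2 -> r2 − r3
  [ 1  1  0  |  11/3 ]
  [ 0  1  0  |   2/3 ]
  [ 0  0  1  |     1 ]
r1 -> r1 − r2
  [ 1  0  0  |    3 ]
  [ 0  1  0  |  2/3 ]
  [ 0  0  1  |    1 ]
Reading off the last column: p = 3, q = 2/3, r = 1.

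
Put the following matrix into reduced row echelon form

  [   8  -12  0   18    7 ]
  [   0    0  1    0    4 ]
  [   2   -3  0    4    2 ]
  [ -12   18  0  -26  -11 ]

[[1, -3/2, 0, 0, 2], [0, 0, 1, 0, 4], [0, 0, 0, 1, -1/2], [0, 0, 0, 0, 0]]

R1 ← 1/8·R1
  [   1  -3/2  0  9/4  7/8 ]
  [   0     0  1    0    4 ]
  [   2    -3  0    4    2 ]
  [ -12    18  0  -26  -11 ]
R3 ← R3 − 2·R1
  [   1  -3/2  0   9/4  7/8 ]
  [   0     0  1     0    4 ]
  [   0     0  0  -1/2  1/4 ]
  [ -12    18  0   -26  -11 ]
R4 ← R4 + 12·R1
  [ 1  -3/2  0   9/4   7/8 ]
  [ 0     0  1     0     4 ]
  [ 0     0  0  -1/2   1/4 ]
  [ 0     0  0     1  -1/2 ]
R3 ← -2·R3
  [ 1  -3/2  0  9/4   7/8 ]
  [ 0     0  1    0     4 ]
  [ 0     0  0    1  -1/2 ]
  [ 0     0  0    1  -1/2 ]
R4 ← R4 − R3
  [ 1  -3/2  0  9/4   7/8 ]
  [ 0     0  1    0     4 ]
  [ 0     0  0    1  -1/2 ]
  [ 0     0  0    0     0 ]
R1 ← R1 − 9/4·R3
  [ 1  -3/2  0  0     2 ]
  [ 0     0  1  0     4 ]
  [ 0     0  0  1  -1/2 ]
  [ 0     0  0  0     0 ]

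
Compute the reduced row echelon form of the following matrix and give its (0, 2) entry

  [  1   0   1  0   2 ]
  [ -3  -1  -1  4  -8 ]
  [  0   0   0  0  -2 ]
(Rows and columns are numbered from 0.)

Add 3 times ρ1 to ρ2.
  [ 1   0  1  0   2 ]
  [ 0  -1  2  4  -2 ]
  [ 0   0  0  0  -2 ]
Multiply ρ2 by -1.
  [ 1  0   1   0   2 ]
  [ 0  1  -2  -4   2 ]
  [ 0  0   0   0  -2 ]
Multiply ρ3 by -1/2.
  [ 1  0   1   0  2 ]
  [ 0  1  -2  -4  2 ]
  [ 0  0   0   0  1 ]
Subtract 2 times ρ3 from ρ2.
  [ 1  0   1   0  2 ]
  [ 0  1  -2  -4  0 ]
  [ 0  0   0   0  1 ]
Subtract 2 times ρ3 from ρ1.
  [ 1  0   1   0  0 ]
  [ 0  1  -2  -4  0 ]
  [ 0  0   0   0  1 ]

1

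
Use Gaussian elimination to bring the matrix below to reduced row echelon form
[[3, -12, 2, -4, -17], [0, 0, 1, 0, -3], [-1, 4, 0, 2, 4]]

[[1, -4, 0, 0, -3], [0, 0, 1, 0, -3], [0, 0, 0, 1, 1/2]]

Multiply R1 by 1/3.
  [  1  -4  2/3  -4/3  -17/3 ]
  [  0   0    1     0     -3 ]
  [ -1   4    0     2      4 ]
Add R1 to R3.
  [ 1  -4  2/3  -4/3  -17/3 ]
  [ 0   0    1     0     -3 ]
  [ 0   0  2/3   2/3   -5/3 ]
Subtract 2/3 times R2 from R3.
  [ 1  -4  2/3  -4/3  -17/3 ]
  [ 0   0    1     0     -3 ]
  [ 0   0    0   2/3    1/3 ]
Multiply R3 by 3/2.
  [ 1  -4  2/3  -4/3  -17/3 ]
  [ 0   0    1     0     -3 ]
  [ 0   0    0     1    1/2 ]
Add 4/3 times R3 to R1.
  [ 1  -4  2/3  0   -5 ]
  [ 0   0    1  0   -3 ]
  [ 0   0    0  1  1/2 ]
Subtract 2/3 times R2 from R1.
  [ 1  -4  0  0   -3 ]
  [ 0   0  1  0   -3 ]
  [ 0   0  0  1  1/2 ]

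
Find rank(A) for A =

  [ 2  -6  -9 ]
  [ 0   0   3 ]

rank = 2

r1 ← 1/2·r1
  [ 1  -3  -9/2 ]
  [ 0   0     3 ]
r2 ← 1/3·r2
  [ 1  -3  -9/2 ]
  [ 0   0     1 ]
r1 ← r1 + 9/2·r2
  [ 1  -3  0 ]
  [ 0   0  1 ]
The reduced form has 2 nonzero rows.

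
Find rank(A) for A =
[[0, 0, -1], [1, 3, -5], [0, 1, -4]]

rank = 3

ρ1 <=> ρ2
  [ 1  3  -5 ]
  [ 0  0  -1 ]
  [ 0  1  -4 ]
ρ2 <=> ρ3
  [ 1  3  -5 ]
  [ 0  1  -4 ]
  [ 0  0  -1 ]
ρ3 ← -1·ρ3
  [ 1  3  -5 ]
  [ 0  1  -4 ]
  [ 0  0   1 ]
ρ2 ← ρ2 + 4·ρ3
  [ 1  3  -5 ]
  [ 0  1   0 ]
  [ 0  0   1 ]
ρ1 ← ρ1 + 5·ρ3
  [ 1  3  0 ]
  [ 0  1  0 ]
  [ 0  0  1 ]
ρ1 ← ρ1 − 3·ρ2
  [ 1  0  0 ]
  [ 0  1  0 ]
  [ 0  0  1 ]
The reduced form has 3 nonzero rows.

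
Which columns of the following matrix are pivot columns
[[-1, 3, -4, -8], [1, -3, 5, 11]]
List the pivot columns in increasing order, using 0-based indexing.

0, 2

R1 → -1·R1
R2 → R2 − R1
R1 → R1 − 4·R2
Pivot columns are the columns containing a leading 1.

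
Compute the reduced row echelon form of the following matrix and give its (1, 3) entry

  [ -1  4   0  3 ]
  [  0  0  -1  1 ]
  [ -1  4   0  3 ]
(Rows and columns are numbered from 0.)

-1

R1 → -1·R1
  [  1  -4   0  -3 ]
  [  0   0  -1   1 ]
  [ -1   4   0   3 ]
R3 → R3 + R1
  [ 1  -4   0  -3 ]
  [ 0   0  -1   1 ]
  [ 0   0   0   0 ]
R2 → -1·R2
  [ 1  -4  0  -3 ]
  [ 0   0  1  -1 ]
  [ 0   0  0   0 ]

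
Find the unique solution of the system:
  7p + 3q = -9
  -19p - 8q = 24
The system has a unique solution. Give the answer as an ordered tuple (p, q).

Form the augmented matrix and row-reduce:
  [   7   3  |  -9 ]
  [ -19  -8  |  24 ]
R1 := 1/7·R1
R2 := R2 + 19·R1
R2 := 7·R2
R1 := R1 − 3/7·R2
Reading off the last column: p = 0, q = -3.

(0, -3)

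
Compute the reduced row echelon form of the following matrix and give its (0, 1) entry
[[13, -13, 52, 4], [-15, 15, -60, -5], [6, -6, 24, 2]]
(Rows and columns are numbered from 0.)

Multiply R1 by 1/13.
Add 15 times R1 to R2.
Subtract 6 times R1 from R3.
Multiply R2 by -13/5.
Subtract 2/13 times R2 from R3.
Subtract 4/13 times R2 from R1.

-1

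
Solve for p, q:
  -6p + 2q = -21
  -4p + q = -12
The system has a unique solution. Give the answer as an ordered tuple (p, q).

Form the augmented matrix and row-reduce:
  [ -6  2  |  -21 ]
  [ -4  1  |  -12 ]
R1 -> -1/6·R1
  [  1  -1/3  |  7/2 ]
  [ -4     1  |  -12 ]
R2 -> R2 + 4·R1
  [ 1  -1/3  |  7/2 ]
  [ 0  -1/3  |    2 ]
R2 -> -3·R2
  [ 1  -1/3  |  7/2 ]
  [ 0     1  |   -6 ]
R1 -> R1 + 1/3·R2
  [ 1  0  |  3/2 ]
  [ 0  1  |   -6 ]
Reading off the last column: p = 3/2, q = -6.

(3/2, -6)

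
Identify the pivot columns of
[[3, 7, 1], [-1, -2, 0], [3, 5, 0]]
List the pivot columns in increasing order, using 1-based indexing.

1, 2, 3

R1 -> 1/3·R1
  [  1  7/3  1/3 ]
  [ -1   -2    0 ]
  [  3    5    0 ]
R2 -> R2 + R1
  [ 1  7/3  1/3 ]
  [ 0  1/3  1/3 ]
  [ 3    5    0 ]
R3 -> R3 − 3·R1
  [ 1  7/3  1/3 ]
  [ 0  1/3  1/3 ]
  [ 0   -2   -1 ]
R2 -> 3·R2
  [ 1  7/3  1/3 ]
  [ 0    1    1 ]
  [ 0   -2   -1 ]
R3 -> R3 + 2·R2
  [ 1  7/3  1/3 ]
  [ 0    1    1 ]
  [ 0    0    1 ]
R2 -> R2 − R3
  [ 1  7/3  1/3 ]
  [ 0    1    0 ]
  [ 0    0    1 ]
R1 -> R1 − 1/3·R3
  [ 1  7/3  0 ]
  [ 0    1  0 ]
  [ 0    0  1 ]
R1 -> R1 − 7/3·R2
  [ 1  0  0 ]
  [ 0  1  0 ]
  [ 0  0  1 ]
Pivot columns are the columns containing a leading 1.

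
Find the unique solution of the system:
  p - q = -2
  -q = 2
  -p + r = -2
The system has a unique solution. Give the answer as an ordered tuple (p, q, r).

(-4, -2, -6)

Form the augmented matrix and row-reduce:
  [  1  -1  0  |  -2 ]
  [  0  -1  0  |   2 ]
  [ -1   0  1  |  -2 ]
R3 -> R3 + R1
  [ 1  -1  0  |  -2 ]
  [ 0  -1  0  |   2 ]
  [ 0  -1  1  |  -4 ]
R2 -> -1·R2
  [ 1  -1  0  |  -2 ]
  [ 0   1  0  |  -2 ]
  [ 0  -1  1  |  -4 ]
R3 -> R3 + R2
  [ 1  -1  0  |  -2 ]
  [ 0   1  0  |  -2 ]
  [ 0   0  1  |  -6 ]
R1 -> R1 + R2
  [ 1  0  0  |  -4 ]
  [ 0  1  0  |  -2 ]
  [ 0  0  1  |  -6 ]
Reading off the last column: p = -4, q = -2, r = -6.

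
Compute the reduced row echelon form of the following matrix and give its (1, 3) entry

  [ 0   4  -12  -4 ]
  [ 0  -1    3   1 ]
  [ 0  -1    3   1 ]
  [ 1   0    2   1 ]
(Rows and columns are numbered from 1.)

Swap R1 and R4.
  [ 1   0    2   1 ]
  [ 0  -1    3   1 ]
  [ 0  -1    3   1 ]
  [ 0   4  -12  -4 ]
Multiply R2 by -1.
  [ 1   0    2   1 ]
  [ 0   1   -3  -1 ]
  [ 0  -1    3   1 ]
  [ 0   4  -12  -4 ]
Add R2 to R3.
  [ 1  0    2   1 ]
  [ 0  1   -3  -1 ]
  [ 0  0    0   0 ]
  [ 0  4  -12  -4 ]
Subtract 4 times R2 from R4.
  [ 1  0   2   1 ]
  [ 0  1  -3  -1 ]
  [ 0  0   0   0 ]
  [ 0  0   0   0 ]

2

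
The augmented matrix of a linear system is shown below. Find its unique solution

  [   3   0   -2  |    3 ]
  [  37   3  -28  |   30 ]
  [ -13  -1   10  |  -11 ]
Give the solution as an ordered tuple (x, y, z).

ρ1 -> 1/3·ρ1
  [   1   0  -2/3  |    1 ]
  [  37   3   -28  |   30 ]
  [ -13  -1    10  |  -11 ]
ρ2 -> ρ2 − 37·ρ1
  [   1   0   -2/3  |    1 ]
  [   0   3  -10/3  |   -7 ]
  [ -13  -1     10  |  -11 ]
ρ3 -> ρ3 + 13·ρ1
  [ 1   0   -2/3  |   1 ]
  [ 0   3  -10/3  |  -7 ]
  [ 0  -1    4/3  |   2 ]
ρ2 -> 1/3·ρ2
  [ 1   0   -2/3  |     1 ]
  [ 0   1  -10/9  |  -7/3 ]
  [ 0  -1    4/3  |     2 ]
ρ3 -> ρ3 + ρ2
  [ 1  0   -2/3  |     1 ]
  [ 0  1  -10/9  |  -7/3 ]
  [ 0  0    2/9  |  -1/3 ]
ρ3 -> 9/2·ρ3
  [ 1  0   -2/3  |     1 ]
  [ 0  1  -10/9  |  -7/3 ]
  [ 0  0      1  |  -3/2 ]
ρ2 -> ρ2 + 10/9·ρ3
  [ 1  0  -2/3  |     1 ]
  [ 0  1     0  |    -4 ]
  [ 0  0     1  |  -3/2 ]
ρ1 -> ρ1 + 2/3·ρ3
  [ 1  0  0  |     0 ]
  [ 0  1  0  |    -4 ]
  [ 0  0  1  |  -3/2 ]
Reading off the last column: x = 0, y = -4, z = -3/2.

(0, -4, -3/2)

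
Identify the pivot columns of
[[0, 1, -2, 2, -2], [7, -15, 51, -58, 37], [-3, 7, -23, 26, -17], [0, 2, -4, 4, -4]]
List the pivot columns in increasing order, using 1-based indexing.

1, 2

Swap ρ1 and ρ2.
  [  7  -15   51  -58   37 ]
  [  0    1   -2    2   -2 ]
  [ -3    7  -23   26  -17 ]
  [  0    2   -4    4   -4 ]
Multiply ρ1 by 1/7.
  [  1  -15/7  51/7  -58/7  37/7 ]
  [  0      1    -2      2    -2 ]
  [ -3      7   -23     26   -17 ]
  [  0      2    -4      4    -4 ]
Add 3 times ρ1 to ρ3.
  [ 1  -15/7  51/7  -58/7  37/7 ]
  [ 0      1    -2      2    -2 ]
  [ 0    4/7  -8/7    8/7  -8/7 ]
  [ 0      2    -4      4    -4 ]
Subtract 4/7 times ρ2 from ρ3.
  [ 1  -15/7  51/7  -58/7  37/7 ]
  [ 0      1    -2      2    -2 ]
  [ 0      0     0      0     0 ]
  [ 0      2    -4      4    -4 ]
Subtract 2 times ρ2 from ρ4.
  [ 1  -15/7  51/7  -58/7  37/7 ]
  [ 0      1    -2      2    -2 ]
  [ 0      0     0      0     0 ]
  [ 0      0     0      0     0 ]
Add 15/7 times ρ2 to ρ1.
  [ 1  0   3  -4   1 ]
  [ 0  1  -2   2  -2 ]
  [ 0  0   0   0   0 ]
  [ 0  0   0   0   0 ]
Pivot columns are the columns containing a leading 1.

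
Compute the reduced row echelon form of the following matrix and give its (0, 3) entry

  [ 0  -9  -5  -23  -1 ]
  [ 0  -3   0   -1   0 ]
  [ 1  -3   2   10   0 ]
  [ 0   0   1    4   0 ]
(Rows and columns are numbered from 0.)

3

R1 ↔ R3
  [ 1  -3   2   10   0 ]
  [ 0  -3   0   -1   0 ]
  [ 0  -9  -5  -23  -1 ]
  [ 0   0   1    4   0 ]
R2 ← -1/3·R2
  [ 1  -3   2   10   0 ]
  [ 0   1   0  1/3   0 ]
  [ 0  -9  -5  -23  -1 ]
  [ 0   0   1    4   0 ]
R3 ← R3 + 9·R2
  [ 1  -3   2   10   0 ]
  [ 0   1   0  1/3   0 ]
  [ 0   0  -5  -20  -1 ]
  [ 0   0   1    4   0 ]
R3 ← -1/5·R3
  [ 1  -3  2   10    0 ]
  [ 0   1  0  1/3    0 ]
  [ 0   0  1    4  1/5 ]
  [ 0   0  1    4    0 ]
R4 ← R4 − R3
  [ 1  -3  2   10     0 ]
  [ 0   1  0  1/3     0 ]
  [ 0   0  1    4   1/5 ]
  [ 0   0  0    0  -1/5 ]
R4 ← -5·R4
  [ 1  -3  2   10    0 ]
  [ 0   1  0  1/3    0 ]
  [ 0   0  1    4  1/5 ]
  [ 0   0  0    0    1 ]
R3 ← R3 − 1/5·R4
  [ 1  -3  2   10  0 ]
  [ 0   1  0  1/3  0 ]
  [ 0   0  1    4  0 ]
  [ 0   0  0    0  1 ]
R1 ← R1 − 2·R3
  [ 1  -3  0    2  0 ]
  [ 0   1  0  1/3  0 ]
  [ 0   0  1    4  0 ]
  [ 0   0  0    0  1 ]
R1 ← R1 + 3·R2
  [ 1  0  0    3  0 ]
  [ 0  1  0  1/3  0 ]
  [ 0  0  1    4  0 ]
  [ 0  0  0    0  1 ]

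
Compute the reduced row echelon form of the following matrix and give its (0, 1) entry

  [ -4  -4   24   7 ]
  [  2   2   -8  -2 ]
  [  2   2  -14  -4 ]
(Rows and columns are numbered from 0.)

1

R1 ← -1/4·R1
  [ 1  1   -6  -7/4 ]
  [ 2  2   -8    -2 ]
  [ 2  2  -14    -4 ]
R2 ← R2 − 2·R1
  [ 1  1   -6  -7/4 ]
  [ 0  0    4   3/2 ]
  [ 2  2  -14    -4 ]
R3 ← R3 − 2·R1
  [ 1  1  -6  -7/4 ]
  [ 0  0   4   3/2 ]
  [ 0  0  -2  -1/2 ]
R2 ← 1/4·R2
  [ 1  1  -6  -7/4 ]
  [ 0  0   1   3/8 ]
  [ 0  0  -2  -1/2 ]
R3 ← R3 + 2·R2
  [ 1  1  -6  -7/4 ]
  [ 0  0   1   3/8 ]
  [ 0  0   0   1/4 ]
R3 ← 4·R3
  [ 1  1  -6  -7/4 ]
  [ 0  0   1   3/8 ]
  [ 0  0   0     1 ]
R2 ← R2 − 3/8·R3
  [ 1  1  -6  -7/4 ]
  [ 0  0   1     0 ]
  [ 0  0   0     1 ]
R1 ← R1 + 7/4·R3
  [ 1  1  -6  0 ]
  [ 0  0   1  0 ]
  [ 0  0   0  1 ]
R1 ← R1 + 6·R2
  [ 1  1  0  0 ]
  [ 0  0  1  0 ]
  [ 0  0  0  1 ]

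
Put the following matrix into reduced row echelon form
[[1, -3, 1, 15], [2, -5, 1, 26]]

[[1, 0, -2, 3], [0, 1, -1, -4]]

r2 := r2 − 2·r1
  [ 1  -3   1  15 ]
  [ 0   1  -1  -4 ]
r1 := r1 + 3·r2
  [ 1  0  -2   3 ]
  [ 0  1  -1  -4 ]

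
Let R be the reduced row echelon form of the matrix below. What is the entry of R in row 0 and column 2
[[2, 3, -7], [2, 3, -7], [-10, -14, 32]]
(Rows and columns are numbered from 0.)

1

r1 ← 1/2·r1
r2 ← r2 − 2·r1
r3 ← r3 + 10·r1
r2 ↔ r3
r1 ← r1 − 3/2·r2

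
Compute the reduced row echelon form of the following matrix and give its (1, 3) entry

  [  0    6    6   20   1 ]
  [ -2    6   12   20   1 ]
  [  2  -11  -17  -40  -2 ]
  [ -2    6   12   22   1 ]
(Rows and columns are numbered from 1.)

-3

Swap R1 and R2.
Multiply R1 by -1/2.
Subtract 2 times R1 from R3.
Add 2 times R1 to R4.
Multiply R2 by 1/6.
Add 5 times R2 to R3.
Multiply R3 by -3/10.
Subtract 2 times R3 from R4.
Multiply R4 by -10.
Subtract 1/20 times R4 from R3.
Subtract 1/6 times R4 from R2.
Add 1/2 times R4 to R1.
Subtract 10/3 times R3 from R2.
Add 10 times R3 to R1.
Add 3 times R2 to R1.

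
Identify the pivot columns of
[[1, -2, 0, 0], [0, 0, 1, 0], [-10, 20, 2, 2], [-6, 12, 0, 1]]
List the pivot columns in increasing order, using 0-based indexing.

0, 2, 3

R3 ← R3 + 10·R1
  [  1  -2  0  0 ]
  [  0   0  1  0 ]
  [  0   0  2  2 ]
  [ -6  12  0  1 ]
R4 ← R4 + 6·R1
  [ 1  -2  0  0 ]
  [ 0   0  1  0 ]
  [ 0   0  2  2 ]
  [ 0   0  0  1 ]
R3 ← R3 − 2·R2
  [ 1  -2  0  0 ]
  [ 0   0  1  0 ]
  [ 0   0  0  2 ]
  [ 0   0  0  1 ]
R3 ← 1/2·R3
  [ 1  -2  0  0 ]
  [ 0   0  1  0 ]
  [ 0   0  0  1 ]
  [ 0   0  0  1 ]
R4 ← R4 − R3
  [ 1  -2  0  0 ]
  [ 0   0  1  0 ]
  [ 0   0  0  1 ]
  [ 0   0  0  0 ]
Pivot columns are the columns containing a leading 1.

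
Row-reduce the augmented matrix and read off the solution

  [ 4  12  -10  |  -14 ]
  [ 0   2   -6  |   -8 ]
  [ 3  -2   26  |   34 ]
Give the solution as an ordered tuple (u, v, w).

Multiply R1 by 1/4.
  [ 1   3  -5/2  |  -7/2 ]
  [ 0   2    -6  |    -8 ]
  [ 3  -2    26  |    34 ]
Subtract 3 times R1 from R3.
  [ 1    3  -5/2  |  -7/2 ]
  [ 0    2    -6  |    -8 ]
  [ 0  -11  67/2  |  89/2 ]
Multiply R2 by 1/2.
  [ 1    3  -5/2  |  -7/2 ]
  [ 0    1    -3  |    -4 ]
  [ 0  -11  67/2  |  89/2 ]
Add 11 times R2 to R3.
  [ 1  3  -5/2  |  -7/2 ]
  [ 0  1    -3  |    -4 ]
  [ 0  0   1/2  |   1/2 ]
Multiply R3 by 2.
  [ 1  3  -5/2  |  -7/2 ]
  [ 0  1    -3  |    -4 ]
  [ 0  0     1  |     1 ]
Add 3 times R3 to R2.
  [ 1  3  -5/2  |  -7/2 ]
  [ 0  1     0  |    -1 ]
  [ 0  0     1  |     1 ]
Add 5/2 times R3 to R1.
  [ 1  3  0  |  -1 ]
  [ 0  1  0  |  -1 ]
  [ 0  0  1  |   1 ]
Subtract 3 times R2 from R1.
  [ 1  0  0  |   2 ]
  [ 0  1  0  |  -1 ]
  [ 0  0  1  |   1 ]
Reading off the last column: u = 2, v = -1, w = 1.

(2, -1, 1)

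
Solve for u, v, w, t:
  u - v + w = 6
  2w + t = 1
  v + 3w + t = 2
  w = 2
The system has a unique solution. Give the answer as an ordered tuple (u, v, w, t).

Form the augmented matrix and row-reduce:
  [ 1  -1  1  0  |  6 ]
  [ 0   0  2  1  |  1 ]
  [ 0   1  3  1  |  2 ]
  [ 0   0  1  0  |  2 ]
R2 <=> R3
R3 -> 1/2·R3
R4 -> R4 − R3
R4 -> -2·R4
R3 -> R3 − 1/2·R4
R2 -> R2 − R4
R2 -> R2 − 3·R3
R1 -> R1 − R3
R1 -> R1 + R2
Reading off the last column: u = 3, v = -1, w = 2, t = -3.

(3, -1, 2, -3)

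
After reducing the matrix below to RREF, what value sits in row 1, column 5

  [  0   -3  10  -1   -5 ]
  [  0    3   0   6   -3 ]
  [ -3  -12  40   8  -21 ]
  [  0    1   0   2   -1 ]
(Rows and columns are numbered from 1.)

1/3

ρ1 ↔ ρ3
  [ -3  -12  40   8  -21 ]
  [  0    3   0   6   -3 ]
  [  0   -3  10  -1   -5 ]
  [  0    1   0   2   -1 ]
ρ1 ← -1/3·ρ1
  [ 1   4  -40/3  -8/3   7 ]
  [ 0   3      0     6  -3 ]
  [ 0  -3     10    -1  -5 ]
  [ 0   1      0     2  -1 ]
ρ2 ← 1/3·ρ2
  [ 1   4  -40/3  -8/3   7 ]
  [ 0   1      0     2  -1 ]
  [ 0  -3     10    -1  -5 ]
  [ 0   1      0     2  -1 ]
ρ3 ← ρ3 + 3·ρ2
  [ 1  4  -40/3  -8/3   7 ]
  [ 0  1      0     2  -1 ]
  [ 0  0     10     5  -8 ]
  [ 0  1      0     2  -1 ]
ρ4 ← ρ4 − ρ2
  [ 1  4  -40/3  -8/3   7 ]
  [ 0  1      0     2  -1 ]
  [ 0  0     10     5  -8 ]
  [ 0  0      0     0   0 ]
ρ3 ← 1/10·ρ3
  [ 1  4  -40/3  -8/3     7 ]
  [ 0  1      0     2    -1 ]
  [ 0  0      1   1/2  -4/5 ]
  [ 0  0      0     0     0 ]
ρ1 ← ρ1 + 40/3·ρ3
  [ 1  4  0    4  -11/3 ]
  [ 0  1  0    2     -1 ]
  [ 0  0  1  1/2   -4/5 ]
  [ 0  0  0    0      0 ]
ρ1 ← ρ1 − 4·ρ2
  [ 1  0  0   -4   1/3 ]
  [ 0  1  0    2    -1 ]
  [ 0  0  1  1/2  -4/5 ]
  [ 0  0  0    0     0 ]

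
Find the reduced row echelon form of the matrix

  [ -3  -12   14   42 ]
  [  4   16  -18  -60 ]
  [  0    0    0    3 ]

[[1, 4, 0, 0], [0, 0, 1, 0], [0, 0, 0, 1]]

R1 -> -1/3·R1
  [ 1   4  -14/3  -14 ]
  [ 4  16    -18  -60 ]
  [ 0   0      0    3 ]
R2 -> R2 − 4·R1
  [ 1  4  -14/3  -14 ]
  [ 0  0    2/3   -4 ]
  [ 0  0      0    3 ]
R2 -> 3/2·R2
  [ 1  4  -14/3  -14 ]
  [ 0  0      1   -6 ]
  [ 0  0      0    3 ]
R3 -> 1/3·R3
  [ 1  4  -14/3  -14 ]
  [ 0  0      1   -6 ]
  [ 0  0      0    1 ]
R2 -> R2 + 6·R3
  [ 1  4  -14/3  -14 ]
  [ 0  0      1    0 ]
  [ 0  0      0    1 ]
R1 -> R1 + 14·R3
  [ 1  4  -14/3  0 ]
  [ 0  0      1  0 ]
  [ 0  0      0  1 ]
R1 -> R1 + 14/3·R2
  [ 1  4  0  0 ]
  [ 0  0  1  0 ]
  [ 0  0  0  1 ]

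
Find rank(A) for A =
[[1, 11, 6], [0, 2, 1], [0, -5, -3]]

r2 → 1/2·r2
  [ 1  11    6 ]
  [ 0   1  1/2 ]
  [ 0  -5   -3 ]
r3 → r3 + 5·r2
  [ 1  11     6 ]
  [ 0   1   1/2 ]
  [ 0   0  -1/2 ]
r3 → -2·r3
  [ 1  11    6 ]
  [ 0   1  1/2 ]
  [ 0   0    1 ]
r2 → r2 − 1/2·r3
  [ 1  11  6 ]
  [ 0   1  0 ]
  [ 0   0  1 ]
r1 → r1 − 6·r3
  [ 1  11  0 ]
  [ 0   1  0 ]
  [ 0   0  1 ]
r1 → r1 − 11·r2
  [ 1  0  0 ]
  [ 0  1  0 ]
  [ 0  0  1 ]
The reduced form has 3 nonzero rows.

rank = 3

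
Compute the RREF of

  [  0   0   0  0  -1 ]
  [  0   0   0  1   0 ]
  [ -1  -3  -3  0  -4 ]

[[1, 3, 3, 0, 0], [0, 0, 0, 1, 0], [0, 0, 0, 0, 1]]

R1 <=> R3
  [ -1  -3  -3  0  -4 ]
  [  0   0   0  1   0 ]
  [  0   0   0  0  -1 ]
R1 → -1·R1
  [ 1  3  3  0   4 ]
  [ 0  0  0  1   0 ]
  [ 0  0  0  0  -1 ]
R3 → -1·R3
  [ 1  3  3  0  4 ]
  [ 0  0  0  1  0 ]
  [ 0  0  0  0  1 ]
R1 → R1 − 4·R3
  [ 1  3  3  0  0 ]
  [ 0  0  0  1  0 ]
  [ 0  0  0  0  1 ]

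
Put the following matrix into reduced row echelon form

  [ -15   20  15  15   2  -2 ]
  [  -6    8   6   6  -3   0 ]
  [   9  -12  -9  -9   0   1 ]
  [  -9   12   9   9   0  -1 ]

[[1, -4/3, -1, -1, 0, 0], [0, 0, 0, 0, 1, 0], [0, 0, 0, 0, 0, 1], [0, 0, 0, 0, 0, 0]]

R1 → -1/15·R1
  [  1  -4/3  -1  -1  -2/15  2/15 ]
  [ -6     8   6   6     -3     0 ]
  [  9   -12  -9  -9      0     1 ]
  [ -9    12   9   9      0    -1 ]
R2 → R2 + 6·R1
  [  1  -4/3  -1  -1  -2/15  2/15 ]
  [  0     0   0   0  -19/5   4/5 ]
  [  9   -12  -9  -9      0     1 ]
  [ -9    12   9   9      0    -1 ]
R3 → R3 − 9·R1
  [  1  -4/3  -1  -1  -2/15  2/15 ]
  [  0     0   0   0  -19/5   4/5 ]
  [  0     0   0   0    6/5  -1/5 ]
  [ -9    12   9   9      0    -1 ]
R4 → R4 + 9·R1
  [ 1  -4/3  -1  -1  -2/15  2/15 ]
  [ 0     0   0   0  -19/5   4/5 ]
  [ 0     0   0   0    6/5  -1/5 ]
  [ 0     0   0   0   -6/5   1/5 ]
R2 → -5/19·R2
  [ 1  -4/3  -1  -1  -2/15   2/15 ]
  [ 0     0   0   0      1  -4/19 ]
  [ 0     0   0   0    6/5   -1/5 ]
  [ 0     0   0   0   -6/5    1/5 ]
R3 → R3 − 6/5·R2
  [ 1  -4/3  -1  -1  -2/15   2/15 ]
  [ 0     0   0   0      1  -4/19 ]
  [ 0     0   0   0      0   1/19 ]
  [ 0     0   0   0   -6/5    1/5 ]
R4 → R4 + 6/5·R2
  [ 1  -4/3  -1  -1  -2/15   2/15 ]
  [ 0     0   0   0      1  -4/19 ]
  [ 0     0   0   0      0   1/19 ]
  [ 0     0   0   0      0  -1/19 ]
R3 → 19·R3
  [ 1  -4/3  -1  -1  -2/15   2/15 ]
  [ 0     0   0   0      1  -4/19 ]
  [ 0     0   0   0      0      1 ]
  [ 0     0   0   0      0  -1/19 ]
R4 → R4 + 1/19·R3
  [ 1  -4/3  -1  -1  -2/15   2/15 ]
  [ 0     0   0   0      1  -4/19 ]
  [ 0     0   0   0      0      1 ]
  [ 0     0   0   0      0      0 ]
R2 → R2 + 4/19·R3
  [ 1  -4/3  -1  -1  -2/15  2/15 ]
  [ 0     0   0   0      1     0 ]
  [ 0     0   0   0      0     1 ]
  [ 0     0   0   0      0     0 ]
R1 → R1 − 2/15·R3
  [ 1  -4/3  -1  -1  -2/15  0 ]
  [ 0     0   0   0      1  0 ]
  [ 0     0   0   0      0  1 ]
  [ 0     0   0   0      0  0 ]
R1 → R1 + 2/15·R2
  [ 1  -4/3  -1  -1  0  0 ]
  [ 0     0   0   0  1  0 ]
  [ 0     0   0   0  0  1 ]
  [ 0     0   0   0  0  0 ]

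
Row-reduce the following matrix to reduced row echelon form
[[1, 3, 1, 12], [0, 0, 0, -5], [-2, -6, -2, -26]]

[[1, 3, 1, 0], [0, 0, 0, 1], [0, 0, 0, 0]]

R3 → R3 + 2·R1
  [ 1  3  1  12 ]
  [ 0  0  0  -5 ]
  [ 0  0  0  -2 ]
R2 → -1/5·R2
  [ 1  3  1  12 ]
  [ 0  0  0   1 ]
  [ 0  0  0  -2 ]
R3 → R3 + 2·R2
  [ 1  3  1  12 ]
  [ 0  0  0   1 ]
  [ 0  0  0   0 ]
R1 → R1 − 12·R2
  [ 1  3  1  0 ]
  [ 0  0  0  1 ]
  [ 0  0  0  0 ]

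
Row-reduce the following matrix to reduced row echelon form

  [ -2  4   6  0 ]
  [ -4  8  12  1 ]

Multiply ρ1 by -1/2.
  [  1  -2  -3  0 ]
  [ -4   8  12  1 ]
Add 4 times ρ1 to ρ2.
  [ 1  -2  -3  0 ]
  [ 0   0   0  1 ]

[[1, -2, -3, 0], [0, 0, 0, 1]]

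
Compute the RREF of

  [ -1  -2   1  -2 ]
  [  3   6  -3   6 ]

R1 → -1·R1
R2 → R2 − 3·R1

[[1, 2, -1, 2], [0, 0, 0, 0]]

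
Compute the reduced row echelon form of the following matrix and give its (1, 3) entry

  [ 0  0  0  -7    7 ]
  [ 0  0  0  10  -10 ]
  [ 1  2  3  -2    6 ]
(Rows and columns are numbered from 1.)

3

r1 ↔ r3
  [ 1  2  3  -2    6 ]
  [ 0  0  0  10  -10 ]
  [ 0  0  0  -7    7 ]
r2 := 1/10·r2
  [ 1  2  3  -2   6 ]
  [ 0  0  0   1  -1 ]
  [ 0  0  0  -7   7 ]
r3 := r3 + 7·r2
  [ 1  2  3  -2   6 ]
  [ 0  0  0   1  -1 ]
  [ 0  0  0   0   0 ]
r1 := r1 + 2·r2
  [ 1  2  3  0   4 ]
  [ 0  0  0  1  -1 ]
  [ 0  0  0  0   0 ]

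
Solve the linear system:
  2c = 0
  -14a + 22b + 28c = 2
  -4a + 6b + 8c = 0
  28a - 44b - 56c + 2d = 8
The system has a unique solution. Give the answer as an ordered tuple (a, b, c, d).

(3, 2, 0, 6)

Form the augmented matrix and row-reduce:
  [   0    0    2  0  |  0 ]
  [ -14   22   28  0  |  2 ]
  [  -4    6    8  0  |  0 ]
  [  28  -44  -56  2  |  8 ]
R1 <-> R2
  [ -14   22   28  0  |  2 ]
  [   0    0    2  0  |  0 ]
  [  -4    6    8  0  |  0 ]
  [  28  -44  -56  2  |  8 ]
R1 -> -1/14·R1
  [  1  -11/7   -2  0  |  -1/7 ]
  [  0      0    2  0  |     0 ]
  [ -4      6    8  0  |     0 ]
  [ 28    -44  -56  2  |     8 ]
R3 -> R3 + 4·R1
  [  1  -11/7   -2  0  |  -1/7 ]
  [  0      0    2  0  |     0 ]
  [  0   -2/7    0  0  |  -4/7 ]
  [ 28    -44  -56  2  |     8 ]
R4 -> R4 − 28·R1
  [ 1  -11/7  -2  0  |  -1/7 ]
  [ 0      0   2  0  |     0 ]
  [ 0   -2/7   0  0  |  -4/7 ]
  [ 0      0   0  2  |    12 ]
R2 <-> R3
  [ 1  -11/7  -2  0  |  -1/7 ]
  [ 0   -2/7   0  0  |  -4/7 ]
  [ 0      0   2  0  |     0 ]
  [ 0      0   0  2  |    12 ]
R2 -> -7/2·R2
  [ 1  -11/7  -2  0  |  -1/7 ]
  [ 0      1   0  0  |     2 ]
  [ 0      0   2  0  |     0 ]
  [ 0      0   0  2  |    12 ]
R3 -> 1/2·R3
  [ 1  -11/7  -2  0  |  -1/7 ]
  [ 0      1   0  0  |     2 ]
  [ 0      0   1  0  |     0 ]
  [ 0      0   0  2  |    12 ]
R4 -> 1/2·R4
  [ 1  -11/7  -2  0  |  -1/7 ]
  [ 0      1   0  0  |     2 ]
  [ 0      0   1  0  |     0 ]
  [ 0      0   0  1  |     6 ]
R1 -> R1 + 2·R3
  [ 1  -11/7  0  0  |  -1/7 ]
  [ 0      1  0  0  |     2 ]
  [ 0      0  1  0  |     0 ]
  [ 0      0  0  1  |     6 ]
R1 -> R1 + 11/7·R2
  [ 1  0  0  0  |  3 ]
  [ 0  1  0  0  |  2 ]
  [ 0  0  1  0  |  0 ]
  [ 0  0  0  1  |  6 ]
Reading off the last column: a = 3, b = 2, c = 0, d = 6.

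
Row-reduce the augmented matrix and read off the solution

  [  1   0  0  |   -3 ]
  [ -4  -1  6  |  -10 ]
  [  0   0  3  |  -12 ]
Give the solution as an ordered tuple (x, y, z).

ρ2 → ρ2 + 4·ρ1
  [ 1   0  0  |   -3 ]
  [ 0  -1  6  |  -22 ]
  [ 0   0  3  |  -12 ]
ρ2 → -1·ρ2
  [ 1  0   0  |   -3 ]
  [ 0  1  -6  |   22 ]
  [ 0  0   3  |  -12 ]
ρ3 → 1/3·ρ3
  [ 1  0   0  |  -3 ]
  [ 0  1  -6  |  22 ]
  [ 0  0   1  |  -4 ]
ρ2 → ρ2 + 6·ρ3
  [ 1  0  0  |  -3 ]
  [ 0  1  0  |  -2 ]
  [ 0  0  1  |  -4 ]
Reading off the last column: x = -3, y = -2, z = -4.

(-3, -2, -4)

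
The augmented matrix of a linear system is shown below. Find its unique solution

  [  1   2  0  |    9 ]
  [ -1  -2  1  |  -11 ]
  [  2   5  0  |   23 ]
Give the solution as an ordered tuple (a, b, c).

r2 → r2 + r1
  [ 1  2  0  |   9 ]
  [ 0  0  1  |  -2 ]
  [ 2  5  0  |  23 ]
r3 → r3 − 2·r1
  [ 1  2  0  |   9 ]
  [ 0  0  1  |  -2 ]
  [ 0  1  0  |   5 ]
r2 ↔ r3
  [ 1  2  0  |   9 ]
  [ 0  1  0  |   5 ]
  [ 0  0  1  |  -2 ]
r1 → r1 − 2·r2
  [ 1  0  0  |  -1 ]
  [ 0  1  0  |   5 ]
  [ 0  0  1  |  -2 ]
Reading off the last column: a = -1, b = 5, c = -2.

(-1, 5, -2)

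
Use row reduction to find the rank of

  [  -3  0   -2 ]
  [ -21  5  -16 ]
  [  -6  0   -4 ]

Multiply ρ1 by -1/3.
Add 21 times ρ1 to ρ2.
Add 6 times ρ1 to ρ3.
Multiply ρ2 by 1/5.
The reduced form has 2 nonzero rows.

rank = 2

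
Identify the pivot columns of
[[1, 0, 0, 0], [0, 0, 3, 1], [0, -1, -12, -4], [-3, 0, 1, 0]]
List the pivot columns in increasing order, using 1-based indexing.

1, 2, 3, 4

Add 3 times r1 to r4.
  [ 1   0    0   0 ]
  [ 0   0    3   1 ]
  [ 0  -1  -12  -4 ]
  [ 0   0    1   0 ]
Swap r2 and r3.
  [ 1   0    0   0 ]
  [ 0  -1  -12  -4 ]
  [ 0   0    3   1 ]
  [ 0   0    1   0 ]
Multiply r2 by -1.
  [ 1  0   0  0 ]
  [ 0  1  12  4 ]
  [ 0  0   3  1 ]
  [ 0  0   1  0 ]
Multiply r3 by 1/3.
  [ 1  0   0    0 ]
  [ 0  1  12    4 ]
  [ 0  0   1  1/3 ]
  [ 0  0   1    0 ]
Subtract r3 from r4.
  [ 1  0   0     0 ]
  [ 0  1  12     4 ]
  [ 0  0   1   1/3 ]
  [ 0  0   0  -1/3 ]
Multiply r4 by -3.
  [ 1  0   0    0 ]
  [ 0  1  12    4 ]
  [ 0  0   1  1/3 ]
  [ 0  0   0    1 ]
Subtract 1/3 times r4 from r3.
  [ 1  0   0  0 ]
  [ 0  1  12  4 ]
  [ 0  0   1  0 ]
  [ 0  0   0  1 ]
Subtract 4 times r4 from r2.
  [ 1  0   0  0 ]
  [ 0  1  12  0 ]
  [ 0  0   1  0 ]
  [ 0  0   0  1 ]
Subtract 12 times r3 from r2.
  [ 1  0  0  0 ]
  [ 0  1  0  0 ]
  [ 0  0  1  0 ]
  [ 0  0  0  1 ]
Pivot columns are the columns containing a leading 1.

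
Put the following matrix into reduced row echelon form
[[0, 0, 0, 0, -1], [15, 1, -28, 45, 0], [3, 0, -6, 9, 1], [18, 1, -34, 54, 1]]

[[1, 0, -2, 3, 0], [0, 1, 2, 0, 0], [0, 0, 0, 0, 1], [0, 0, 0, 0, 0]]

Swap ρ1 and ρ2.
  [ 15  1  -28  45   0 ]
  [  0  0    0   0  -1 ]
  [  3  0   -6   9   1 ]
  [ 18  1  -34  54   1 ]
Multiply ρ1 by 1/15.
  [  1  1/15  -28/15   3   0 ]
  [  0     0       0   0  -1 ]
  [  3     0      -6   9   1 ]
  [ 18     1     -34  54   1 ]
Subtract 3 times ρ1 from ρ3.
  [  1  1/15  -28/15   3   0 ]
  [  0     0       0   0  -1 ]
  [  0  -1/5    -2/5   0   1 ]
  [ 18     1     -34  54   1 ]
Subtract 18 times ρ1 from ρ4.
  [ 1  1/15  -28/15  3   0 ]
  [ 0     0       0  0  -1 ]
  [ 0  -1/5    -2/5  0   1 ]
  [ 0  -1/5    -2/5  0   1 ]
Swap ρ2 and ρ3.
  [ 1  1/15  -28/15  3   0 ]
  [ 0  -1/5    -2/5  0   1 ]
  [ 0     0       0  0  -1 ]
  [ 0  -1/5    -2/5  0   1 ]
Multiply ρ2 by -5.
  [ 1  1/15  -28/15  3   0 ]
  [ 0     1       2  0  -5 ]
  [ 0     0       0  0  -1 ]
  [ 0  -1/5    -2/5  0   1 ]
Add 1/5 times ρ2 to ρ4.
  [ 1  1/15  -28/15  3   0 ]
  [ 0     1       2  0  -5 ]
  [ 0     0       0  0  -1 ]
  [ 0     0       0  0   0 ]
Multiply ρ3 by -1.
  [ 1  1/15  -28/15  3   0 ]
  [ 0     1       2  0  -5 ]
  [ 0     0       0  0   1 ]
  [ 0     0       0  0   0 ]
Add 5 times ρ3 to ρ2.
  [ 1  1/15  -28/15  3  0 ]
  [ 0     1       2  0  0 ]
  [ 0     0       0  0  1 ]
  [ 0     0       0  0  0 ]
Subtract 1/15 times ρ2 from ρ1.
  [ 1  0  -2  3  0 ]
  [ 0  1   2  0  0 ]
  [ 0  0   0  0  1 ]
  [ 0  0   0  0  0 ]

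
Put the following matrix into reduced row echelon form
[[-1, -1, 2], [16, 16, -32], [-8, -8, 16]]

[[1, 1, -2], [0, 0, 0], [0, 0, 0]]

Multiply R1 by -1.
  [  1   1   -2 ]
  [ 16  16  -32 ]
  [ -8  -8   16 ]
Subtract 16 times R1 from R2.
  [  1   1  -2 ]
  [  0   0   0 ]
  [ -8  -8  16 ]
Add 8 times R1 to R3.
  [ 1  1  -2 ]
  [ 0  0   0 ]
  [ 0  0   0 ]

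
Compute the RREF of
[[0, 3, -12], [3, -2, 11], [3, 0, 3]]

r1 ↔ r2
  [ 3  -2   11 ]
  [ 0   3  -12 ]
  [ 3   0    3 ]
r1 ← 1/3·r1
  [ 1  -2/3  11/3 ]
  [ 0     3   -12 ]
  [ 3     0     3 ]
r3 ← r3 − 3·r1
  [ 1  -2/3  11/3 ]
  [ 0     3   -12 ]
  [ 0     2    -8 ]
r2 ← 1/3·r2
  [ 1  -2/3  11/3 ]
  [ 0     1    -4 ]
  [ 0     2    -8 ]
r3 ← r3 − 2·r2
  [ 1  -2/3  11/3 ]
  [ 0     1    -4 ]
  [ 0     0     0 ]
r1 ← r1 + 2/3·r2
  [ 1  0   1 ]
  [ 0  1  -4 ]
  [ 0  0   0 ]

[[1, 0, 1], [0, 1, -4], [0, 0, 0]]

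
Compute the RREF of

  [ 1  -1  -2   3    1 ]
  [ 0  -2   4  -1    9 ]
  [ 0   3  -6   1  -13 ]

Multiply R2 by -1/2.
  [ 1  -1  -2    3     1 ]
  [ 0   1  -2  1/2  -9/2 ]
  [ 0   3  -6    1   -13 ]
Subtract 3 times R2 from R3.
  [ 1  -1  -2     3     1 ]
  [ 0   1  -2   1/2  -9/2 ]
  [ 0   0   0  -1/2   1/2 ]
Multiply R3 by -2.
  [ 1  -1  -2    3     1 ]
  [ 0   1  -2  1/2  -9/2 ]
  [ 0   0   0    1    -1 ]
Subtract 1/2 times R3 from R2.
  [ 1  -1  -2  3   1 ]
  [ 0   1  -2  0  -4 ]
  [ 0   0   0  1  -1 ]
Subtract 3 times R3 from R1.
  [ 1  -1  -2  0   4 ]
  [ 0   1  -2  0  -4 ]
  [ 0   0   0  1  -1 ]
Add R2 to R1.
  [ 1  0  -4  0   0 ]
  [ 0  1  -2  0  -4 ]
  [ 0  0   0  1  -1 ]

[[1, 0, -4, 0, 0], [0, 1, -2, 0, -4], [0, 0, 0, 1, -1]]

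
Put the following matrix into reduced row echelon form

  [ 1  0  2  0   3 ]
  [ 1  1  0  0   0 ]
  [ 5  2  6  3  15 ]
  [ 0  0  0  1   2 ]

r2 → r2 − r1
  [ 1  0   2  0   3 ]
  [ 0  1  -2  0  -3 ]
  [ 5  2   6  3  15 ]
  [ 0  0   0  1   2 ]
r3 → r3 − 5·r1
  [ 1  0   2  0   3 ]
  [ 0  1  -2  0  -3 ]
  [ 0  2  -4  3   0 ]
  [ 0  0   0  1   2 ]
r3 → r3 − 2·r2
  [ 1  0   2  0   3 ]
  [ 0  1  -2  0  -3 ]
  [ 0  0   0  3   6 ]
  [ 0  0   0  1   2 ]
r3 → 1/3·r3
  [ 1  0   2  0   3 ]
  [ 0  1  -2  0  -3 ]
  [ 0  0   0  1   2 ]
  [ 0  0   0  1   2 ]
r4 → r4 − r3
  [ 1  0   2  0   3 ]
  [ 0  1  -2  0  -3 ]
  [ 0  0   0  1   2 ]
  [ 0  0   0  0   0 ]

[[1, 0, 2, 0, 3], [0, 1, -2, 0, -3], [0, 0, 0, 1, 2], [0, 0, 0, 0, 0]]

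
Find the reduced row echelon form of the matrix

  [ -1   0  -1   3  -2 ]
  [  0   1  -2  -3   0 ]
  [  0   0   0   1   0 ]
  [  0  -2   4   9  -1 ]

R1 -> -1·R1
  [ 1   0   1  -3   2 ]
  [ 0   1  -2  -3   0 ]
  [ 0   0   0   1   0 ]
  [ 0  -2   4   9  -1 ]
R4 -> R4 + 2·R2
  [ 1  0   1  -3   2 ]
  [ 0  1  -2  -3   0 ]
  [ 0  0   0   1   0 ]
  [ 0  0   0   3  -1 ]
R4 -> R4 − 3·R3
  [ 1  0   1  -3   2 ]
  [ 0  1  -2  -3   0 ]
  [ 0  0   0   1   0 ]
  [ 0  0   0   0  -1 ]
R4 -> -1·R4
  [ 1  0   1  -3  2 ]
  [ 0  1  -2  -3  0 ]
  [ 0  0   0   1  0 ]
  [ 0  0   0   0  1 ]
R1 -> R1 − 2·R4
  [ 1  0   1  -3  0 ]
  [ 0  1  -2  -3  0 ]
  [ 0  0   0   1  0 ]
  [ 0  0   0   0  1 ]
R2 -> R2 + 3·R3
  [ 1  0   1  -3  0 ]
  [ 0  1  -2   0  0 ]
  [ 0  0   0   1  0 ]
  [ 0  0   0   0  1 ]
R1 -> R1 + 3·R3
  [ 1  0   1  0  0 ]
  [ 0  1  -2  0  0 ]
  [ 0  0   0  1  0 ]
  [ 0  0   0  0  1 ]

[[1, 0, 1, 0, 0], [0, 1, -2, 0, 0], [0, 0, 0, 1, 0], [0, 0, 0, 0, 1]]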